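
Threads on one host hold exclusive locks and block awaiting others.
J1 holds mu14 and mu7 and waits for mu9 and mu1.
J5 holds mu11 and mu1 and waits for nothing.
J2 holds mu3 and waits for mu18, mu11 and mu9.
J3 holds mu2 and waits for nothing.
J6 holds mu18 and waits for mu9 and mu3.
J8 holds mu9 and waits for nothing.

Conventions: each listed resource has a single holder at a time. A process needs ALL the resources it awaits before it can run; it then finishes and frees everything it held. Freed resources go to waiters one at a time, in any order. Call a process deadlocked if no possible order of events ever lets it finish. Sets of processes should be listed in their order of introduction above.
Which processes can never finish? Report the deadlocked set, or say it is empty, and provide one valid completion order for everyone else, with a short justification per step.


Deadlocked set: J2 and J6.
Key observation: J2 -> J6 -> J2 is a circular wait — nothing in it can go first; no other process is dragged down with it.
The rest can finish in the order J8, J3, J5, J1.
Check, step by step:
  J8: no waits; runs immediately, freeing mu9
  J3: no waits; runs immediately, freeing mu2
  J5: no waits; runs immediately, freeing mu11 and mu1
  run J1 (all its waits — mu9 and mu1 — are resolved); releases mu14 and mu7


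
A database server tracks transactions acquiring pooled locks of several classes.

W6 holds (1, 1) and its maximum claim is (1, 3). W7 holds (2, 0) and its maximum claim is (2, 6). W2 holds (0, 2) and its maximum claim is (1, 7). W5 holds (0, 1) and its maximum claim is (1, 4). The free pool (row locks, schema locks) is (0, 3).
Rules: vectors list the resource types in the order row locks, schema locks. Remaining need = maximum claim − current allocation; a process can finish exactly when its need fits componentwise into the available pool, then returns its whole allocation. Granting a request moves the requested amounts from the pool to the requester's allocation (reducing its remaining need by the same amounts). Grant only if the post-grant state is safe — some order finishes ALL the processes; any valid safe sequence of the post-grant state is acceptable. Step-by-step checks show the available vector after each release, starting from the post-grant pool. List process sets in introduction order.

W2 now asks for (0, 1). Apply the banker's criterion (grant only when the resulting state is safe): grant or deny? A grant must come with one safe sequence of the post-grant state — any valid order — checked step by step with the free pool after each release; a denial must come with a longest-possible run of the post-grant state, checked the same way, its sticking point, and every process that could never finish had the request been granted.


GRANT: granting preserves safety; a valid post-grant sequence is W6, W5, W2, W7.
Key observation: the grant leaves (0, 2) free — enough for W6, whose release restarts the cascade.
Verifying the post-grant state step by step:
  pool = (0, 2)
  run W6 (needs (0, 2), free (0, 2)); after release of (1, 1) the pool is (1, 3)
  run W5 (needs (1, 3), free (1, 3)); after release of (0, 1) the pool is (1, 4)
  run W2 (needs (1, 4), free (1, 4)); after release of (0, 3) the pool is (1, 7)
  run W7 (needs (0, 6), free (1, 7)); after release of (2, 0) the pool is (3, 7)


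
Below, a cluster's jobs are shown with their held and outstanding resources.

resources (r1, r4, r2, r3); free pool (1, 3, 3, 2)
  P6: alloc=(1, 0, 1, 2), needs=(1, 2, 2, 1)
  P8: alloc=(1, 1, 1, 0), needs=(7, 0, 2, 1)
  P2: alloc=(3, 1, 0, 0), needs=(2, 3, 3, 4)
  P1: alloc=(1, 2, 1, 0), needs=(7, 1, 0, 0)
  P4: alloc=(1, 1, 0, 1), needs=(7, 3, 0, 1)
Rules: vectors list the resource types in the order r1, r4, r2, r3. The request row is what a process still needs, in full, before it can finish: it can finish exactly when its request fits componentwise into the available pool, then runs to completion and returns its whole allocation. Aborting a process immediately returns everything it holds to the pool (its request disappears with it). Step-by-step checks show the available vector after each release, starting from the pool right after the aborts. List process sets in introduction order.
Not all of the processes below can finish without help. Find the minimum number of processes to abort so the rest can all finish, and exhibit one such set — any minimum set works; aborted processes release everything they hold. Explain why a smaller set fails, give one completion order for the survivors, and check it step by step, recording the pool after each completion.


The answer: abort P1 and P4.
Key observation: P8 could never have finished before the abort; with (2, 3, 1, 1) returned by P1 and P4, it fits at step 3.
No one abort is enough; case by case: P6 alone leaves P8 blocked (short on r1); P8 alone leaves P1 blocked (short on r1); P2 alone leaves P8 blocked (short on r1); P1 alone leaves P8 blocked (short on r1); P4 alone leaves P8 blocked (short on r1).
The survivors complete as P6, P2, P8. Walking it through (starting from the post-abort pool):
  pool = (3, 6, 4, 3)
  run P6 (needs (1, 2, 2, 1), free (3, 6, 4, 3)); after release of (1, 0, 1, 2) the pool is (4, 6, 5, 5)
  run P2 (needs (2, 3, 3, 4), free (4, 6, 5, 5)); after release of (3, 1, 0, 0) the pool is (7, 7, 5, 5)
  run P8 (needs (7, 0, 2, 1), free (7, 7, 5, 5)); after release of (1, 1, 1, 0) the pool is (8, 8, 6, 5)


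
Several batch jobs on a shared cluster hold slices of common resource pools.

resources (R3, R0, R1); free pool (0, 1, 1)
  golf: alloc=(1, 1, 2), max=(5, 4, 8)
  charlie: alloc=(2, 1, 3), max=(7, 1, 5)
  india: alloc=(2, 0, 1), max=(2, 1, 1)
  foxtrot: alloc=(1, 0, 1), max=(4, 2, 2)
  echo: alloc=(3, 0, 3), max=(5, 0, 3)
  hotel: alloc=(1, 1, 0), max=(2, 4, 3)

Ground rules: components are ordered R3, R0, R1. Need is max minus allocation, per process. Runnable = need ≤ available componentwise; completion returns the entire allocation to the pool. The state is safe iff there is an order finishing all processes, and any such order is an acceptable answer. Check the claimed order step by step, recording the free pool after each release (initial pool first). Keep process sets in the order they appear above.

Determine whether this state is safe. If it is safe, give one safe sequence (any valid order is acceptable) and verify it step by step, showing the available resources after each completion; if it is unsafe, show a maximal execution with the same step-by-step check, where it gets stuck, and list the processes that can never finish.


The state is UNSAFE.
Key observation: the wall is R0: completing india, echo, charlie, foxtrot brings the pool only to (8, 2, 9), and all the rest need more.
The run india, echo, charlie, foxtrot cannot be extended any further. Walking it through:
  pool = (0, 1, 1)
  india needs (0, 1, 0) <= (0, 1, 1) -> finishes; pool += (2, 0, 1) = (2, 1, 2)
  echo needs (2, 0, 0) <= (2, 1, 2) -> finishes; pool += (3, 0, 3) = (5, 1, 5)
  charlie needs (5, 0, 2) <= (5, 1, 5) -> finishes; pool += (2, 1, 3) = (7, 2, 8)
  foxtrot needs (3, 2, 1) <= (7, 2, 8) -> finishes; pool += (1, 0, 1) = (8, 2, 9)
  blocked: golf wants (4, 3, 6), pool (8, 2, 9) — not enough R0
  blocked: hotel wants (1, 3, 3), pool (8, 2, 9) — not enough R0
Never able to finish: golf and hotel.


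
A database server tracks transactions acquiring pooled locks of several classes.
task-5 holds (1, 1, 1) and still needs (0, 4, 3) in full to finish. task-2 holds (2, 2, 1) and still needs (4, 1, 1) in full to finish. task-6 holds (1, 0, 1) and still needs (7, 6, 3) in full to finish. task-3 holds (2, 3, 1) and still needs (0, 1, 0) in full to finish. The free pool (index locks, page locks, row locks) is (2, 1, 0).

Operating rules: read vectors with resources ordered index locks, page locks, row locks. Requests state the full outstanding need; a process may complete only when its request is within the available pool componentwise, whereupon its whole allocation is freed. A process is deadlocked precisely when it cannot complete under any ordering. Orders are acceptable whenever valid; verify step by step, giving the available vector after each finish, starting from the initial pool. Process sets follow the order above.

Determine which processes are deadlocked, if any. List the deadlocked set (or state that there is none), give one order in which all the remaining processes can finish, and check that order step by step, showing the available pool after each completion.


Deadlocked set: task-5 and task-6.
Key observation: once task-3, task-2 finish, the pool peaks at (6, 6, 2) — and every remaining process still needs more row locks than that.
One completion order for the rest: task-3, task-2. Step-by-step check:
  pool = (2, 1, 0)
  task-3 needs (0, 1, 0) <= (2, 1, 0) -> finishes; pool += (2, 3, 1) = (4, 4, 1)
  task-2 needs (4, 1, 1) <= (4, 4, 1) -> finishes; pool += (2, 2, 1) = (6, 6, 2)
None of the blocked processes ever fits:
  task-5 cannot run: need (0, 4, 3) vs free (6, 6, 2) (insufficient row locks)
  task-6 cannot run: need (7, 6, 3) vs free (6, 6, 2) (insufficient index locks and row locks)


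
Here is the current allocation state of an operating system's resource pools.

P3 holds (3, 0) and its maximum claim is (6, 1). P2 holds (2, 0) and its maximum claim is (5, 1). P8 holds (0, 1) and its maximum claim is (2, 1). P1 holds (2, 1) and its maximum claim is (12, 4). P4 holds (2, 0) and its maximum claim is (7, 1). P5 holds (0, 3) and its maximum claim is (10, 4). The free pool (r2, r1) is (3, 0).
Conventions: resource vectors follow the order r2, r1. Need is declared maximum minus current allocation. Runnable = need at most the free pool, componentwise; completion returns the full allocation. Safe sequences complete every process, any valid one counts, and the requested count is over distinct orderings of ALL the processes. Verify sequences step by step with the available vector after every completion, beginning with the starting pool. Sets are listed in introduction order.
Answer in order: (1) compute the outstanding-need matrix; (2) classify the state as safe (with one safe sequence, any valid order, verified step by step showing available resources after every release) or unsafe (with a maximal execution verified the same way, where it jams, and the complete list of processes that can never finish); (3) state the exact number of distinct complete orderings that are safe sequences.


(1) Remaining need (order r2, r1):
  P3: (3, 1)
  P2: (3, 1)
  P8: (2, 0)
  P1: (10, 3)
  P4: (5, 1)
  P5: (10, 1)
(2) SAFE. One safe sequence: P8, P3, P2, P4, P5, P1.
Key observation: P3 marks the first exact bind of the order: its need (3, 1) fits the free (3, 1) with zero slack on a requested resource.
Verifying each step:
  pool = (3, 0)
  run P8 (needs (2, 0), free (3, 0)); after release of (0, 1) the pool is (3, 1)
  run P3 (needs (3, 1), free (3, 1)); after release of (3, 0) the pool is (6, 1)
  run P2 (needs (3, 1), free (6, 1)); after release of (2, 0) the pool is (8, 1)
  run P4 (needs (5, 1), free (8, 1)); after release of (2, 0) the pool is (10, 1)
  run P5 (needs (10, 1), free (10, 1)); after release of (0, 3) the pool is (10, 4)
  run P1 (needs (10, 3), free (10, 4)); after release of (2, 1) the pool is (12, 5)
(3) Exactly 4 of the possible complete orderings are safe sequences.


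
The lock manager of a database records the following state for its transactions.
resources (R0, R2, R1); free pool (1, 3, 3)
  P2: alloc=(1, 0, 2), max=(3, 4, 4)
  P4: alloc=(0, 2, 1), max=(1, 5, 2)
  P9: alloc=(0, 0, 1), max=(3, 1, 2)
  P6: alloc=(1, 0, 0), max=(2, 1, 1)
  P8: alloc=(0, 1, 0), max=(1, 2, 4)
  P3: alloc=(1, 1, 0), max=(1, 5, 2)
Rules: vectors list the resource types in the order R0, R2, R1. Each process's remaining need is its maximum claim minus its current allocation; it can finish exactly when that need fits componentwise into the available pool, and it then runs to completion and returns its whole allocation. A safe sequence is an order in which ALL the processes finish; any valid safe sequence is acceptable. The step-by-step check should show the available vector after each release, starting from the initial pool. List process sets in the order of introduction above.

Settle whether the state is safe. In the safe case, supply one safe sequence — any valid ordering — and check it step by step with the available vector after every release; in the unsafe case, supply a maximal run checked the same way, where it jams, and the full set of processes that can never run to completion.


SAFE. One safe sequence: P4, P3, P8, P6, P9, P2.
Key observation: at P4 the run first touches a limit — (1, 3, 1) against (1, 3, 3), exact on a resource it actually requests.
Step-by-step check:
  pool = (1, 3, 3)
  P4 needs (1, 3, 1) <= (1, 3, 3) -> finishes; pool += (0, 2, 1) = (1, 5, 4)
  P3 needs (0, 4, 2) <= (1, 5, 4) -> finishes; pool += (1, 1, 0) = (2, 6, 4)
  P8 needs (1, 1, 4) <= (2, 6, 4) -> finishes; pool += (0, 1, 0) = (2, 7, 4)
  P6 needs (1, 1, 1) <= (2, 7, 4) -> finishes; pool += (1, 0, 0) = (3, 7, 4)
  P9 needs (3, 1, 1) <= (3, 7, 4) -> finishes; pool += (0, 0, 1) = (3, 7, 5)
  P2 needs (2, 4, 2) <= (3, 7, 5) -> finishes; pool += (1, 0, 2) = (4, 7, 7)


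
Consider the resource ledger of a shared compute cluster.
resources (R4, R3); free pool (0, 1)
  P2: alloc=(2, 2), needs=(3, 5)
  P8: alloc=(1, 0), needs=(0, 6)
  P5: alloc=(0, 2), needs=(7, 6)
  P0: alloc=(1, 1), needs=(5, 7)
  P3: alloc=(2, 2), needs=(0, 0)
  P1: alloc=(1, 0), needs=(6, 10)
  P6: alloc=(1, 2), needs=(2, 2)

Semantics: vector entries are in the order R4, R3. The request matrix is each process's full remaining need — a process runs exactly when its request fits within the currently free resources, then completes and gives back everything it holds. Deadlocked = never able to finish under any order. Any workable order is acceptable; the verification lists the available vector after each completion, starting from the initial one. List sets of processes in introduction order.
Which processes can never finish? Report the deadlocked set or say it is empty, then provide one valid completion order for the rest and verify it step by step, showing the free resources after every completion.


Nothing here is deadlocked.
Key observation: no deadlock: P3 fits now, and the freed resources carry the rest through.
A valid finishing order for the others: P3, P6, P2, P8, P0, P5, P1. Step-by-step check:
  pool = (0, 1)
  run P3 (needs (0, 0), free (0, 1)); after release of (2, 2) the pool is (2, 3)
  run P6 (needs (2, 2), free (2, 3)); after release of (1, 2) the pool is (3, 5)
  run P2 (needs (3, 5), free (3, 5)); after release of (2, 2) the pool is (5, 7)
  run P8 (needs (0, 6), free (5, 7)); after release of (1, 0) the pool is (6, 7)
  run P0 (needs (5, 7), free (6, 7)); after release of (1, 1) the pool is (7, 8)
  run P5 (needs (7, 6), free (7, 8)); after release of (0, 2) the pool is (7, 10)
  run P1 (needs (6, 10), free (7, 10)); after release of (1, 0) the pool is (8, 10)


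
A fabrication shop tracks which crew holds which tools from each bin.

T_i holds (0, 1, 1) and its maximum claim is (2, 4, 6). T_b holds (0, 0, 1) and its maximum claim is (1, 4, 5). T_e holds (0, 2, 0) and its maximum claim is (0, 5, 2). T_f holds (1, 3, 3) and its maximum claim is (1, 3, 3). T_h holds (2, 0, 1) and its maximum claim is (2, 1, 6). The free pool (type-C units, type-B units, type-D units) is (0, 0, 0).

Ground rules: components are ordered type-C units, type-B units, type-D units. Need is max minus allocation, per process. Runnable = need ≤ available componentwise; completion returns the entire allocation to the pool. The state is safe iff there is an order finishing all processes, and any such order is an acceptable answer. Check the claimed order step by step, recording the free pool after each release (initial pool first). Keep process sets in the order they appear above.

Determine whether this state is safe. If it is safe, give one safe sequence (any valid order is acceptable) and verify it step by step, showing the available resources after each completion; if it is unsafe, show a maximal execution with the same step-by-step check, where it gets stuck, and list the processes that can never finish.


UNSAFE — no complete ordering exists.
Key observation: even finishing T_f, T_e leaves just (1, 5, 3) free — too little type-D units for any of the remaining processes.
The run T_f, T_e cannot be extended any further. Step-by-step check:
  pool = (0, 0, 0)
  run T_f (needs (0, 0, 0), free (0, 0, 0)); after release of (1, 3, 3) the pool is (1, 3, 3)
  run T_e (needs (0, 3, 2), free (1, 3, 3)); after release of (0, 2, 0) the pool is (1, 5, 3)
  T_i still needs (2, 3, 5) but only (1, 5, 3) is free — short on type-C units and type-D units
  T_b still needs (1, 4, 4) but only (1, 5, 3) is free — short on type-D units
  T_h still needs (0, 1, 5) but only (1, 5, 3) is free — short on type-D units
Permanently blocked: T_i, T_b and T_h.


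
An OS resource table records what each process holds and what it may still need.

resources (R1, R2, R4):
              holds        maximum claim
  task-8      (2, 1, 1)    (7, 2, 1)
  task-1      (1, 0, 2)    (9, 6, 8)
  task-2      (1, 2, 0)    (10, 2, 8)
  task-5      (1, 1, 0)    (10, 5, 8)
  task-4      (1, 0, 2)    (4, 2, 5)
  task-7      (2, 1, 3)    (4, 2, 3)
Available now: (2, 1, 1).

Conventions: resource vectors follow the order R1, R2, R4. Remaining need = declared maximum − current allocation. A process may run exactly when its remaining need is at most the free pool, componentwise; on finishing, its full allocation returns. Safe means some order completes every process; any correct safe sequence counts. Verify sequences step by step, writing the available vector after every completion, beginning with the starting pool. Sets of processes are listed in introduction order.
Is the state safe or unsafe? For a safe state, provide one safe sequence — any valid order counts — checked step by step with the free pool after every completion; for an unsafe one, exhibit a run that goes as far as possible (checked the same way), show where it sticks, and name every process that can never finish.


UNSAFE — no complete ordering exists.
Key observation: R1 is the bottleneck — with task-7, task-4, task-8 done the pool holds (7, 3, 7), short of every remaining need.
A maximal execution: task-7, task-4, task-8 — then nothing else fits. Verifying each step:
  pool = (2, 1, 1)
  task-7: need (2, 1, 0) fits (2, 1, 1); releases (2, 1, 3), pool now (4, 2, 4)
  task-4: need (3, 2, 3) fits (4, 2, 4); releases (1, 0, 2), pool now (5, 2, 6)
  task-8: need (5, 1, 0) fits (5, 2, 6); releases (2, 1, 1), pool now (7, 3, 7)
  blocked: task-1 wants (8, 6, 6), pool (7, 3, 7) — not enough R1 and R2
  blocked: task-2 wants (9, 0, 8), pool (7, 3, 7) — not enough R1 and R4
  blocked: task-5 wants (9, 4, 8), pool (7, 3, 7) — not enough R1, R2 and R4
Processes that can never finish: task-1, task-2 and task-5.


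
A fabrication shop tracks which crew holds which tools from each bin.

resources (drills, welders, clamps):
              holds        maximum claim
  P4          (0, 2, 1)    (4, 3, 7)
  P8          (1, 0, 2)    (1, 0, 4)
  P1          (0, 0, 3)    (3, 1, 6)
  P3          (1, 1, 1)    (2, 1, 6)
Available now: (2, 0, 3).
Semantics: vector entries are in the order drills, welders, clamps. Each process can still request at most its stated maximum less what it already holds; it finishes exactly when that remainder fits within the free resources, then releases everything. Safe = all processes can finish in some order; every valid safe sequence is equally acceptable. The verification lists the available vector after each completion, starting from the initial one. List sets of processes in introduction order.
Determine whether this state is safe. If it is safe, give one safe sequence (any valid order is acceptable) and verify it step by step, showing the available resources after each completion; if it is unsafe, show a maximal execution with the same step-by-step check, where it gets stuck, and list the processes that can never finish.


The state is SAFE; one workable sequence: P8, P3, P1, P4.
Key observation: P3 is the earliest step where a requested resource binds exactly: need (1, 0, 5), pool (3, 0, 5) at its turn.
Check, step by step:
  pool = (2, 0, 3)
  P8 needs (0, 0, 2) <= (2, 0, 3) -> finishes; pool += (1, 0, 2) = (3, 0, 5)
  P3 needs (1, 0, 5) <= (3, 0, 5) -> finishes; pool += (1, 1, 1) = (4, 1, 6)
  P1 needs (3, 1, 3) <= (4, 1, 6) -> finishes; pool += (0, 0, 3) = (4, 1, 9)
  P4 needs (4, 1, 6) <= (4, 1, 9) -> finishes; pool += (0, 2, 1) = (4, 3, 10)


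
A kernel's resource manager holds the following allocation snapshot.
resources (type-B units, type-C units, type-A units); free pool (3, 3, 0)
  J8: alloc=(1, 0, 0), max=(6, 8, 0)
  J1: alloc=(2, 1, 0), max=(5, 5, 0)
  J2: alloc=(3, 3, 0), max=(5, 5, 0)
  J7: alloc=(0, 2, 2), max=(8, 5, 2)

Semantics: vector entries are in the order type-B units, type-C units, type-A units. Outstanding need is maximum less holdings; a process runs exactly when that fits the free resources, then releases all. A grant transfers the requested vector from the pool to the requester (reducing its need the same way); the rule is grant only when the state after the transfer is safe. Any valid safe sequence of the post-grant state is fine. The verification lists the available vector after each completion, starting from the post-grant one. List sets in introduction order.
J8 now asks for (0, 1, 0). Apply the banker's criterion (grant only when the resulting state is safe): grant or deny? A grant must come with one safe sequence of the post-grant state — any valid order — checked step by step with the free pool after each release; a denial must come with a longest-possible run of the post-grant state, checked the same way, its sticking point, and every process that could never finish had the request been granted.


GRANT. The post-grant state is safe; one safe sequence: J2, J1, J7, J8.
Key observation: after the grant the pool drops to (3, 2, 0), which still lets J2 finish first and unwind the rest.
Step-by-step check of the post-grant state:
  pool = (3, 2, 0)
  J2: need (2, 2, 0) fits (3, 2, 0); releases (3, 3, 0), pool now (6, 5, 0)
  J1: need (3, 4, 0) fits (6, 5, 0); releases (2, 1, 0), pool now (8, 6, 0)
  J7: need (8, 3, 0) fits (8, 6, 0); releases (0, 2, 2), pool now (8, 8, 2)
  J8: need (5, 7, 0) fits (8, 8, 2); releases (1, 1, 0), pool now (9, 9, 2)


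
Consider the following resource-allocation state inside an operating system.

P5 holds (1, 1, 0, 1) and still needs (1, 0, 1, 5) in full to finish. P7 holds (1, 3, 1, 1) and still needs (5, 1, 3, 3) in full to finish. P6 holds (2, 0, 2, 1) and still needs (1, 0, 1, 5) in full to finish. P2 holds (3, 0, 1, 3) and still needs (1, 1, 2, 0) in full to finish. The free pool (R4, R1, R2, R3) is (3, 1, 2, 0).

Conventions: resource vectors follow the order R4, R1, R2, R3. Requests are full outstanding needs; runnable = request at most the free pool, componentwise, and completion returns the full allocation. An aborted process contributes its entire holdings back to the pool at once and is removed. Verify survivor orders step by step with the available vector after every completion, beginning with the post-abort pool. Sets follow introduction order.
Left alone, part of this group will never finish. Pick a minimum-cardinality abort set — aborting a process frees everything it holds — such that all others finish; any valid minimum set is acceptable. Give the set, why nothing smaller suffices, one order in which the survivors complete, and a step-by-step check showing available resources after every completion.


Abort P6.
Key observation: P5 had no path to completion before; after the abort of P6 ((2, 0, 2, 1) returned), step 3 is where it fits.
No smaller set exists: with zero aborts the deadlock remains.
Survivors finish in the order: P2, P7, P5. Check, step by step (pool after the aborts first):
  pool = (5, 1, 4, 1)
  run P2 (needs (1, 1, 2, 0), free (5, 1, 4, 1)); after release of (3, 0, 1, 3) the pool is (8, 1, 5, 4)
  run P7 (needs (5, 1, 3, 3), free (8, 1, 5, 4)); after release of (1, 3, 1, 1) the pool is (9, 4, 6, 5)
  run P5 (needs (1, 0, 1, 5), free (9, 4, 6, 5)); after release of (1, 1, 0, 1) the pool is (10, 5, 6, 6)


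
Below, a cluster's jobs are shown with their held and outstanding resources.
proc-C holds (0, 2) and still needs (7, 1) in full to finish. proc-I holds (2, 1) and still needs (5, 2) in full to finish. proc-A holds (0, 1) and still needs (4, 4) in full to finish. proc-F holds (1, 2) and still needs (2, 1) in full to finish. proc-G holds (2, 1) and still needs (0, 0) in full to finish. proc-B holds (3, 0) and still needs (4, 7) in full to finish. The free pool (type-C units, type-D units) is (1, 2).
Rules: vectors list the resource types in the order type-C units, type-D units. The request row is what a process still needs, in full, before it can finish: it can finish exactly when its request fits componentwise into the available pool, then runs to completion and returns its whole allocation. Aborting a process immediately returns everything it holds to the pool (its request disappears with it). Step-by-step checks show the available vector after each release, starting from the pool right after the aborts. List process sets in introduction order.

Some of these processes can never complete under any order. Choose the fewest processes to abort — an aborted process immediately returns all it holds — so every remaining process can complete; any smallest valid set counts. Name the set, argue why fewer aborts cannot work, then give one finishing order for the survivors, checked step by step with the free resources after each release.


Abort proc-C.
Key observation: proc-B could never have finished before the abort; with (0, 2) returned by proc-C, it fits at step 4.
No smaller set exists: with zero aborts the deadlock remains.
Survivors finish in the order: proc-G, proc-F, proc-A, proc-B, proc-I. Verifying each step (pool after the aborts first):
  pool = (1, 4)
  proc-G: need (0, 0) fits (1, 4); releases (2, 1), pool now (3, 5)
  proc-F: need (2, 1) fits (3, 5); releases (1, 2), pool now (4, 7)
  proc-A: need (4, 4) fits (4, 7); releases (0, 1), pool now (4, 8)
  proc-B: need (4, 7) fits (4, 8); releases (3, 0), pool now (7, 8)
  proc-I: need (5, 2) fits (7, 8); releases (2, 1), pool now (9, 9)


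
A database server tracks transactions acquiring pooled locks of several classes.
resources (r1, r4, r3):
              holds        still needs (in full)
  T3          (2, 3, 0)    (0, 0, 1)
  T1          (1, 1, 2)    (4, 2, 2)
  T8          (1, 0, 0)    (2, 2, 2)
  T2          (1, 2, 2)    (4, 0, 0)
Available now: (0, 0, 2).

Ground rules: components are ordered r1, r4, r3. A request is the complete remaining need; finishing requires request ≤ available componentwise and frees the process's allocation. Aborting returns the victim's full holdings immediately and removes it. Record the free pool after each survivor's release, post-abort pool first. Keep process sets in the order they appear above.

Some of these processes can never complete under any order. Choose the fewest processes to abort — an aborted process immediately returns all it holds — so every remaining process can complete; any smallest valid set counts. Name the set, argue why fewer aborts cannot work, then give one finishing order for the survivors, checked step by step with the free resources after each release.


Minimum abort set: T1.
Key observation: the deadlocked T2 becomes finishable only because T1 released (1, 1, 2); it completes at step 3 below.
No smaller set exists: with zero aborts the deadlock remains.
One survivor order: T3, T8, T2. Walking it through (post-abort pool first):
  pool = (1, 1, 4)
  T3 needs (0, 0, 1) <= (1, 1, 4) -> finishes; pool += (2, 3, 0) = (3, 4, 4)
  T8 needs (2, 2, 2) <= (3, 4, 4) -> finishes; pool += (1, 0, 0) = (4, 4, 4)
  T2 needs (4, 0, 0) <= (4, 4, 4) -> finishes; pool += (1, 2, 2) = (5, 6, 6)


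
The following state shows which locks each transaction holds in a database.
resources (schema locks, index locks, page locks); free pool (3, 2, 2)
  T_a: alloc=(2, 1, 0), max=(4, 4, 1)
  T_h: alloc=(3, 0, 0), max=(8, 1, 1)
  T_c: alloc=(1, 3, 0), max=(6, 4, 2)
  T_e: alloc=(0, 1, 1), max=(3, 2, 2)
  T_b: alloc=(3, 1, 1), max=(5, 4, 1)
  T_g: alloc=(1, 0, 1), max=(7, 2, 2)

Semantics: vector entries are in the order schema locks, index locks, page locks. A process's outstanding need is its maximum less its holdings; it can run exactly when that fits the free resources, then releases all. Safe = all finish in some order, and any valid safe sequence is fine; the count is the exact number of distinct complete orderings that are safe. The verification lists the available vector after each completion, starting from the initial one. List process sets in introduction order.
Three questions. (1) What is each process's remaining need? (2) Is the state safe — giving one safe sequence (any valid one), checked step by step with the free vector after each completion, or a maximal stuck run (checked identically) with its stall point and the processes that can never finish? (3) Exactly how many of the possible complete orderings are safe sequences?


(1) Need matrix, components ordered schema locks, index locks, page locks:
  T_a: (2, 3, 1)
  T_h: (5, 1, 1)
  T_c: (5, 1, 2)
  T_e: (3, 1, 1)
  T_b: (2, 3, 0)
  T_g: (6, 2, 1)
(2) SAFE — a valid safe sequence is T_e, T_b, T_a, T_c, T_h, T_g.
Key observation: the first exact fit in this order is T_e — it needs (3, 1, 1) with (3, 2, 2) free, meeting a requested resource to the last unit.
Walking it through:
  pool = (3, 2, 2)
  T_e: need (3, 1, 1) fits (3, 2, 2); releases (0, 1, 1), pool now (3, 3, 3)
  T_b: need (2, 3, 0) fits (3, 3, 3); releases (3, 1, 1), pool now (6, 4, 4)
  T_a: need (2, 3, 1) fits (6, 4, 4); releases (2, 1, 0), pool now (8, 5, 4)
  T_c: need (5, 1, 2) fits (8, 5, 4); releases (1, 3, 0), pool now (9, 8, 4)
  T_h: need (5, 1, 1) fits (9, 8, 4); releases (3, 0, 0), pool now (12, 8, 4)
  T_g: need (6, 2, 1) fits (12, 8, 4); releases (1, 0, 1), pool now (13, 8, 5)
(3) The exact count: 42 of the possible complete orderings are safe sequences.


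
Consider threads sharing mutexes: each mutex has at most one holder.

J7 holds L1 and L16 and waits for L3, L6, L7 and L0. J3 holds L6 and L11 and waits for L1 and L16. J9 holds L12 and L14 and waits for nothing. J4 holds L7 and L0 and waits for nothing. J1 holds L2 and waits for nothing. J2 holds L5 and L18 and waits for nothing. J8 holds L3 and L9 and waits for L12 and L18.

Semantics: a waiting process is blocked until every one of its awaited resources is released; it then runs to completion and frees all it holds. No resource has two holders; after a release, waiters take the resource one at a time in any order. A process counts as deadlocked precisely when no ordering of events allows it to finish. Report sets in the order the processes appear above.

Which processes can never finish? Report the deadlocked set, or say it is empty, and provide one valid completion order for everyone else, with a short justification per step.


Deadlocked set: J7 and J3.
Key observation: J7 -> J3 -> J7 is a circular wait — nothing in it can go first; no other process is dragged down with it.
One completion order for the rest: J2, J1, J9, J8, J4.
Step-by-step check:
  J2 waits on nothing -> runs at once and releases L5 and L18
  J1 waits on nothing -> runs at once and releases L2
  J9 waits on nothing -> runs at once and releases L12 and L14
  run J8 (all its waits — L12 and L18 — are resolved); releases L3 and L9
  J4 waits on nothing -> runs at once and releases L7 and L0


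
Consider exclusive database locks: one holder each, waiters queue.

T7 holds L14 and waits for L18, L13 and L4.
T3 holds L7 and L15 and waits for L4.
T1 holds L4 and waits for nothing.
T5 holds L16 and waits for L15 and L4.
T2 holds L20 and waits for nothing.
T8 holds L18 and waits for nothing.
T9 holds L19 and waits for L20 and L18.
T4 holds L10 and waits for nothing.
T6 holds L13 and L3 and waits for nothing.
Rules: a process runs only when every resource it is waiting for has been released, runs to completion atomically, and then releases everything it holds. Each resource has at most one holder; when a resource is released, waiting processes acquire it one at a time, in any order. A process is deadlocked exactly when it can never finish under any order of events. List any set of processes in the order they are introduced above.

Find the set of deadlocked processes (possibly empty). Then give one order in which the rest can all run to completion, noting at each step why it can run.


No process is deadlocked.
Key observation: every chain of waits terminates; starting from the processes that wait on nothing, all the rest unlock in turn.
One completion order for the rest: T1, T8, T3, T5, T2, T9, T6, T4, T7.
Walking it through:
  run T1 (it waits on nothing); releases L4
  run T8 (it waits on nothing); releases L18
  run T3 (all its waits — L4 — are resolved); releases L7 and L15
  run T5 (all its waits — L15 and L4 — are resolved); releases L16
  run T2 (it waits on nothing); releases L20
  run T9 (all its waits — L20 and L18 — are resolved); releases L19
  run T6 (it waits on nothing); releases L13 and L3
  run T4 (it waits on nothing); releases L10
  run T7 (all its waits — L18, L13 and L4 — are resolved); releases L14


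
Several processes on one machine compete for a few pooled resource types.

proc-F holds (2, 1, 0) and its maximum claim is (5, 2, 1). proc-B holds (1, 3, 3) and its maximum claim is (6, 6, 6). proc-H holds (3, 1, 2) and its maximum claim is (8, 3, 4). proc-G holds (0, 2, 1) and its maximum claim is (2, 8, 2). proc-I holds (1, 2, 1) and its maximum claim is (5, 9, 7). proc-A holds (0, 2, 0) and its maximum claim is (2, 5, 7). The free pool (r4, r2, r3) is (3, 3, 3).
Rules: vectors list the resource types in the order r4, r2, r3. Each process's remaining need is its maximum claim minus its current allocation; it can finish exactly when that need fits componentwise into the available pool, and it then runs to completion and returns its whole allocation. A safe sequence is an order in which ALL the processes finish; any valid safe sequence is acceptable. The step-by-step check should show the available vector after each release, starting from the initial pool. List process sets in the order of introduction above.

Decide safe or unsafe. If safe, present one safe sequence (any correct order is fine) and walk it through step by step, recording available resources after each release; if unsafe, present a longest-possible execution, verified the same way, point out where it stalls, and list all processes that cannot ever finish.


SAFE — a valid safe sequence is proc-F, proc-H, proc-B, proc-A, proc-I, proc-G.
Key observation: the order's first zero-slack moment is proc-F ((3, 1, 1) needed, (3, 3, 3) free — a requested resource with nothing to spare).
Step-by-step check:
  pool = (3, 3, 3)
  proc-F needs (3, 1, 1) <= (3, 3, 3) -> finishes; pool += (2, 1, 0) = (5, 4, 3)
  proc-H needs (5, 2, 2) <= (5, 4, 3) -> finishes; pool += (3, 1, 2) = (8, 5, 5)
  proc-B needs (5, 3, 3) <= (8, 5, 5) -> finishes; pool += (1, 3, 3) = (9, 8, 8)
  proc-A needs (2, 3, 7) <= (9, 8, 8) -> finishes; pool += (0, 2, 0) = (9, 10, 8)
  proc-I needs (4, 7, 6) <= (9, 10, 8) -> finishes; pool += (1, 2, 1) = (10, 12, 9)
  proc-G needs (2, 6, 1) <= (10, 12, 9) -> finishes; pool += (0, 2, 1) = (10, 14, 10)


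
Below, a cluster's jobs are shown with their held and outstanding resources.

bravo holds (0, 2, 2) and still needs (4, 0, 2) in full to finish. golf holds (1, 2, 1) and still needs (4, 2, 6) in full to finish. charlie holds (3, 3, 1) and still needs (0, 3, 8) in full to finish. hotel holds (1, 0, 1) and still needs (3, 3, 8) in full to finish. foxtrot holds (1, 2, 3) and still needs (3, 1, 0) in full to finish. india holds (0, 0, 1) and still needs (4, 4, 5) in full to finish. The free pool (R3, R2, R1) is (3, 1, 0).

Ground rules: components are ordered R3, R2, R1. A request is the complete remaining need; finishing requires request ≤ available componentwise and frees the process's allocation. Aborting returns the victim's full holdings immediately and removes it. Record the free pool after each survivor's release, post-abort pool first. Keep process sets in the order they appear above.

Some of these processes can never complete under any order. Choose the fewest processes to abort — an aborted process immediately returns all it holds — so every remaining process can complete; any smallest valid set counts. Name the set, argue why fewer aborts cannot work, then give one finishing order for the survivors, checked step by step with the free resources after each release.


Minimum abort set: hotel.
Key observation: before aborting hotel, charlie was permanently blocked — no order could ever run it; afterwards it completes at step 5.
Why nothing smaller works: aborting no one leaves the state deadlocked as given.
Survivors finish in the order: foxtrot, bravo, golf, india, charlie. Walking it through (pool after the aborts first):
  pool = (4, 1, 1)
  foxtrot needs (3, 1, 0) <= (4, 1, 1) -> finishes; pool += (1, 2, 3) = (5, 3, 4)
  bravo needs (4, 0, 2) <= (5, 3, 4) -> finishes; pool += (0, 2, 2) = (5, 5, 6)
  golf needs (4, 2, 6) <= (5, 5, 6) -> finishes; pool += (1, 2, 1) = (6, 7, 7)
  india needs (4, 4, 5) <= (6, 7, 7) -> finishes; pool += (0, 0, 1) = (6, 7, 8)
  charlie needs (0, 3, 8) <= (6, 7, 8) -> finishes; pool += (3, 3, 1) = (9, 10, 9)


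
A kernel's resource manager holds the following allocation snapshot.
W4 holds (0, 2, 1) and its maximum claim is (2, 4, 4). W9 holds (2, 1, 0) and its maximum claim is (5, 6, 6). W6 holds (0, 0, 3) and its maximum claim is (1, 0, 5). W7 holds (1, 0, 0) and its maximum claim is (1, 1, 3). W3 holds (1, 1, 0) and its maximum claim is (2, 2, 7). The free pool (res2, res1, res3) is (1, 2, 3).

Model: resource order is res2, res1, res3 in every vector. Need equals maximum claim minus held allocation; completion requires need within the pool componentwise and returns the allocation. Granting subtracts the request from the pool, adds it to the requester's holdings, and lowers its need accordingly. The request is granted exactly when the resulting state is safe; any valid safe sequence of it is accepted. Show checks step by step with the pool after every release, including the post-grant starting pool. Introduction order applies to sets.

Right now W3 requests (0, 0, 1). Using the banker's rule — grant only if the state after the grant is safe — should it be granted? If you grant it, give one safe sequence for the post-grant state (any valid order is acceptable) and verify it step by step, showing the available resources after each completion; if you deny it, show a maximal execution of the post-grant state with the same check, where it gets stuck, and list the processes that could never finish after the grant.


GRANT: granting preserves safety; a valid post-grant sequence is W6, W7, W4, W3, W9.
Key observation: the grant leaves (1, 2, 2) free — enough for W6, whose release restarts the cascade.
Verifying the post-grant state step by step:
  pool = (1, 2, 2)
  run W6 (needs (1, 0, 2), free (1, 2, 2)); after release of (0, 0, 3) the pool is (1, 2, 5)
  run W7 (needs (0, 1, 3), free (1, 2, 5)); after release of (1, 0, 0) the pool is (2, 2, 5)
  run W4 (needs (2, 2, 3), free (2, 2, 5)); after release of (0, 2, 1) the pool is (2, 4, 6)
  run W3 (needs (1, 1, 6), free (2, 4, 6)); after release of (1, 1, 1) the pool is (3, 5, 7)
  run W9 (needs (3, 5, 6), free (3, 5, 7)); after release of (2, 1, 0) the pool is (5, 6, 7)


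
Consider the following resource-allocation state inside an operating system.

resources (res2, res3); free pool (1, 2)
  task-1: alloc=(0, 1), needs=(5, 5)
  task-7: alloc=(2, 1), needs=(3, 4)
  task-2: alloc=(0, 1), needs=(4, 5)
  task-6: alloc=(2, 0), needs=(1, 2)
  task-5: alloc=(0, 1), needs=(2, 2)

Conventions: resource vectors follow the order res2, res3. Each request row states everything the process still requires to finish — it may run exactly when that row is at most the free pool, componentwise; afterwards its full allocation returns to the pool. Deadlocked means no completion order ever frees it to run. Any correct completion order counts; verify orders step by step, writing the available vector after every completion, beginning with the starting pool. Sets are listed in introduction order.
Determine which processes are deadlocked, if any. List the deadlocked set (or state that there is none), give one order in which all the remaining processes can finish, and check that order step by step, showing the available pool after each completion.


The deadlocked set is task-1, task-7 and task-2.
Key observation: the wall is res3: completing task-6, task-5 brings the pool only to (3, 3), and all the rest need more.
A valid finishing order for the others: task-6, task-5. Step-by-step check:
  pool = (1, 2)
  task-6: need (1, 2) fits (1, 2); releases (2, 0), pool now (3, 2)
  task-5: need (2, 2) fits (3, 2); releases (0, 1), pool now (3, 3)
None of the blocked processes ever fits:
  task-1 cannot run: need (5, 5) vs free (3, 3) (insufficient res2 and res3)
  task-7 cannot run: need (3, 4) vs free (3, 3) (insufficient res3)
  task-2 cannot run: need (4, 5) vs free (3, 3) (insufficient res2 and res3)
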